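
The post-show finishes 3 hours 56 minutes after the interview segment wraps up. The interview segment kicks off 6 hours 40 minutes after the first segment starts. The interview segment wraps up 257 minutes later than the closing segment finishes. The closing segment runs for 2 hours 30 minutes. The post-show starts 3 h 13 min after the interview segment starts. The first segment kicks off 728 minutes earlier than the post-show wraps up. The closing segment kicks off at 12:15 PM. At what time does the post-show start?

8:43 PM

The closing segment ends at 12:15 PM + 150 min = 2:45 PM.
The interview segment ends at 2:45 PM + 257 min = 7:02 PM.
The post-show ends at 7:02 PM + 236 min = 10:58 PM.
The first segment starts at 10:58 PM − 728 min = 10:50 AM.
The interview segment starts at 10:50 AM + 400 min = 5:30 PM.
The post-show starts at 5:30 PM + 193 min = 8:43 PM.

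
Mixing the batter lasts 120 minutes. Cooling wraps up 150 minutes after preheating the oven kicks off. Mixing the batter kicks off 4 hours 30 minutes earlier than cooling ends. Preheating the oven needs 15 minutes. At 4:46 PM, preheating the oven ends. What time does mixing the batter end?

4:31 PM

Preheating the oven starts at 4:46 PM − 15 min = 4:31 PM.
Cooling ends at 4:31 PM + 150 min = 7:01 PM.
Mixing the batter starts at 7:01 PM − 270 min = 2:31 PM.
Mixing the batter ends at 2:31 PM + 120 min = 4:31 PM.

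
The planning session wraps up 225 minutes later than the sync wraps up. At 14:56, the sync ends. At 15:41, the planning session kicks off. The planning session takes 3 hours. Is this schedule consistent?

The planning session ends at 14:56 + 225 min = 18:41.
The planning session starts at 18:41 − 180 min = 15:41.
That matches the stated 15:41, so the schedule is consistent.

Yes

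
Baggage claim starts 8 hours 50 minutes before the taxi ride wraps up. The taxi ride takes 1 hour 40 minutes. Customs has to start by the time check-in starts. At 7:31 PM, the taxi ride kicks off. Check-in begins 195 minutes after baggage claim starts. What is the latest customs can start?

3:36 PM

The taxi ride ends at 7:31 PM + 100 min = 9:11 PM.
Baggage claim starts at 9:11 PM − 530 min = 12:21 PM.
Check-in starts at 12:21 PM + 195 min = 3:36 PM.
Customs is bounded by check-in, so the latest it can start is 3:36 PM.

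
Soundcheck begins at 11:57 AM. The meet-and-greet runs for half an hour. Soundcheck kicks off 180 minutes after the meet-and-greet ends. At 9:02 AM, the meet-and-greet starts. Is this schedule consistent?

No

The meet-and-greet ends at 9:02 AM + 30 min = 9:32 AM.
Soundcheck starts at 9:32 AM + 180 min = 12:32 PM.
But soundcheck is also said to start at 11:57 AM — a 35-minute conflict.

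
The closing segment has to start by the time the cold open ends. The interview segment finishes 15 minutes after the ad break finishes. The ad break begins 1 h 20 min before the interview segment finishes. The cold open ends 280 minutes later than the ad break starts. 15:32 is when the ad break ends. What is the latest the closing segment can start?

19:07

The interview segment ends at 15:32 + 15 min = 15:47.
The ad break starts at 15:47 − 80 min = 14:27.
The cold open ends at 14:27 + 280 min = 19:07.
The closing segment is bounded by the cold open, so the latest it can start is 19:07.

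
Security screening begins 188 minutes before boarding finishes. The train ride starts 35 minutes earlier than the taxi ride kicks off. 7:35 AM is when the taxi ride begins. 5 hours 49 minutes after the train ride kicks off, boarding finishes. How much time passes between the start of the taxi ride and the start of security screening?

126 minutes

The train ride starts at 7:35 AM − 35 min = 7:00 AM.
Boarding ends at 7:00 AM + 349 min = 12:49 PM.
Security screening starts at 12:49 PM − 188 min = 9:41 AM.
From 7:35 AM to 9:41 AM is 126 minutes.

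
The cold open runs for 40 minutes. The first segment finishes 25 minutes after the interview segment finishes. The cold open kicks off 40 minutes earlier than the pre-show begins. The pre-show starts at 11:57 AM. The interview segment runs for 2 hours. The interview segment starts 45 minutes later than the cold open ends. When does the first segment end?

3:07 PM

The cold open starts at 11:57 AM − 40 min = 11:17 AM.
The cold open ends at 11:17 AM + 40 min = 11:57 AM.
The interview segment starts at 11:57 AM + 45 min = 12:42 PM.
The interview segment ends at 12:42 PM + 120 min = 2:42 PM.
The first segment ends at 2:42 PM + 25 min = 3:07 PM.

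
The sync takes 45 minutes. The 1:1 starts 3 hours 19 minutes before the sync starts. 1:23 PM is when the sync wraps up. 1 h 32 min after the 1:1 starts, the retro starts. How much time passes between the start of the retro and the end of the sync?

The sync starts at 1:23 PM − 45 min = 12:38 PM.
The 1:1 starts at 12:38 PM − 199 min = 9:19 AM.
The retro starts at 9:19 AM + 92 min = 10:51 AM.
From 10:51 AM to 1:23 PM is 2 h 32 min.

2 h 32 min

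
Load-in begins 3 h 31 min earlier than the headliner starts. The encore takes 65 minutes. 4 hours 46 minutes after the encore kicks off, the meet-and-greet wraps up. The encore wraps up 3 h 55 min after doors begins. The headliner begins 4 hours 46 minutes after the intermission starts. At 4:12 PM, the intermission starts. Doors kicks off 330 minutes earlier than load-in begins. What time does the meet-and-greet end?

The headliner starts at 4:12 PM + 286 min = 8:58 PM.
Load-in starts at 8:58 PM − 211 min = 5:27 PM.
Doors starts at 5:27 PM − 330 min = 11:57 AM.
The encore ends at 11:57 AM + 235 min = 3:52 PM.
The encore starts at 3:52 PM − 65 min = 2:47 PM.
The meet-and-greet ends at 2:47 PM + 286 min = 7:33 PM.

7:33 PM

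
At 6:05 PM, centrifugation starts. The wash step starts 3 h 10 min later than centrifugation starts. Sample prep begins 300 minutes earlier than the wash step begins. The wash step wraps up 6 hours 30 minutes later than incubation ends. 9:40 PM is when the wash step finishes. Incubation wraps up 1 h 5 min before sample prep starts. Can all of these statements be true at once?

The wash step starts at 6:05 PM + 190 min = 9:15 PM.
Sample prep starts at 9:15 PM − 300 min = 4:15 PM.
Incubation ends at 4:15 PM − 65 min = 3:10 PM.
The wash step ends at 3:10 PM + 390 min = 9:40 PM.
That matches the stated 9:40 PM, so the schedule is consistent.

Yes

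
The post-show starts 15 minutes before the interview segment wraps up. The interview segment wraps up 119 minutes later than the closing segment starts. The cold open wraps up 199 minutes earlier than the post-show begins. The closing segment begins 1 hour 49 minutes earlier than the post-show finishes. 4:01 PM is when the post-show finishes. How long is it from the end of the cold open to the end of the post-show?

The closing segment starts at 4:01 PM − 109 min = 2:12 PM.
The interview segment ends at 2:12 PM + 119 min = 4:11 PM.
The post-show starts at 4:11 PM − 15 min = 3:56 PM.
The cold open ends at 3:56 PM − 199 min = 12:37 PM.
From 12:37 PM to 4:01 PM is 3 h 24 min.

3 h 24 min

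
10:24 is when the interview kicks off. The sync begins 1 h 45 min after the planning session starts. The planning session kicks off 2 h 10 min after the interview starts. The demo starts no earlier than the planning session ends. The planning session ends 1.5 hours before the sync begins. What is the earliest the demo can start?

The planning session starts at 10:24 + 130 min = 12:34.
The sync starts at 12:34 + 105 min = 14:19.
The planning session ends at 14:19 − 90 min = 12:49.
The demo is bounded by the planning session, so the earliest it can start is 12:49.

12:49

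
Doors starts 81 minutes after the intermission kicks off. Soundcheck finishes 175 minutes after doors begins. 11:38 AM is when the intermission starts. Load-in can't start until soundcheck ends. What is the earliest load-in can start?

Doors starts at 11:38 AM + 81 min = 12:59 PM.
Soundcheck ends at 12:59 PM + 175 min = 3:54 PM.
Load-in is bounded by soundcheck, so the earliest it can start is 3:54 PM.

3:54 PM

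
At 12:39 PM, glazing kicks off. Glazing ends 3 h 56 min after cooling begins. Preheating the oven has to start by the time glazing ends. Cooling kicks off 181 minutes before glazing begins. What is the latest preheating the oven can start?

Cooling starts at 12:39 PM − 181 min = 9:38 AM.
Glazing ends at 9:38 AM + 236 min = 1:34 PM.
Preheating the oven is bounded by glazing, so the latest it can start is 1:34 PM.

1:34 PM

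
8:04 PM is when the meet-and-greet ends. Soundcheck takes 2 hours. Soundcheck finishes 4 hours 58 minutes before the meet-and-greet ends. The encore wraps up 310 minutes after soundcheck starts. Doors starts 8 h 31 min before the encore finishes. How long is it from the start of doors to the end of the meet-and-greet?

Soundcheck ends at 8:04 PM − 298 min = 3:06 PM.
Soundcheck starts at 3:06 PM − 120 min = 1:06 PM.
The encore ends at 1:06 PM + 310 min = 6:16 PM.
Doors starts at 6:16 PM − 511 min = 9:45 AM.
From 9:45 AM to 8:04 PM is 619 minutes.

619 minutes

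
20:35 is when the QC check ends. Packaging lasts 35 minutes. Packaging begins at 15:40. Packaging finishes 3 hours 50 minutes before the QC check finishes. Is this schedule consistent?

No

Packaging ends at 20:35 − 230 min = 16:45.
Packaging starts at 16:45 − 35 min = 16:10.
But packaging is also said to start at 15:40 — a 30-minute conflict.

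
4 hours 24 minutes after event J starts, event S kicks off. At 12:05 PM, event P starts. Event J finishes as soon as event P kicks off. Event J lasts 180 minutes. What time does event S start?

Event J ends at 12:05 PM.
Event J starts at 12:05 PM − 180 min = 9:05 AM.
Event S starts at 9:05 AM + 264 min = 1:29 PM.

1:29 PM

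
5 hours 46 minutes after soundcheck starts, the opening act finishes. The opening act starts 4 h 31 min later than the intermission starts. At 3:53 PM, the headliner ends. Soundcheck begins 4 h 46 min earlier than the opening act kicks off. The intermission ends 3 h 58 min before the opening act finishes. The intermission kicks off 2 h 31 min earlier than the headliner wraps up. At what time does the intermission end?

2:55 PM

The intermission starts at 3:53 PM − 151 min = 1:22 PM.
The opening act starts at 1:22 PM + 271 min = 5:53 PM.
Soundcheck starts at 5:53 PM − 286 min = 1:07 PM.
The opening act ends at 1:07 PM + 346 min = 6:53 PM.
The intermission ends at 6:53 PM − 238 min = 2:55 PM.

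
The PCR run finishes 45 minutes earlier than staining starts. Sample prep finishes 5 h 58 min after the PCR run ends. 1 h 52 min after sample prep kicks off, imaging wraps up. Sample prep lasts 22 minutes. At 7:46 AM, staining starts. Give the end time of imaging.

2:29 PM

The PCR run ends at 7:46 AM − 45 min = 7:01 AM.
Sample prep ends at 7:01 AM + 358 min = 12:59 PM.
Sample prep starts at 12:59 PM − 22 min = 12:37 PM.
Imaging ends at 12:37 PM + 112 min = 2:29 PM.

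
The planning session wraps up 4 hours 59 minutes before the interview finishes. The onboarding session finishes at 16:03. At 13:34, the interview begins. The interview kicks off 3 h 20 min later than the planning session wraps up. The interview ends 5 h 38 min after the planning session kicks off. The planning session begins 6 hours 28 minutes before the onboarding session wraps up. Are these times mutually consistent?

The planning session starts at 16:03 − 388 min = 09:35.
The interview ends at 09:35 + 338 min = 15:13.
The planning session ends at 15:13 − 299 min = 10:14.
The interview starts at 10:14 + 200 min = 13:34.
That matches the stated 13:34, so the schedule is consistent.

Yes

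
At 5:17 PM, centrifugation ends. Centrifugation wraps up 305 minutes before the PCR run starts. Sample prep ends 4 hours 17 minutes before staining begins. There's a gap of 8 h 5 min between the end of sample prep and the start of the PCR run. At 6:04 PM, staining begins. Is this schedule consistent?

Sample prep ends at 6:04 PM − 257 min = 1:47 PM.
The PCR run starts at 1:47 PM + 485 min = 9:52 PM.
Centrifugation ends at 9:52 PM − 305 min = 4:47 PM.
But centrifugation is also said to end at 5:17 PM — a 30-minute conflict.

No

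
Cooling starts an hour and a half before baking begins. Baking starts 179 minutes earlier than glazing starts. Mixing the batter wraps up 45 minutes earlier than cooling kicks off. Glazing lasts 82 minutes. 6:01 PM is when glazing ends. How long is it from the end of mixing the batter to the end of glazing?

6 hours 36 minutes

Glazing starts at 6:01 PM − 82 min = 4:39 PM.
Baking starts at 4:39 PM − 179 min = 1:40 PM.
Cooling starts at 1:40 PM − 90 min = 12:10 PM.
Mixing the batter ends at 12:10 PM − 45 min = 11:25 AM.
From 11:25 AM to 6:01 PM is 6 hours 36 minutes.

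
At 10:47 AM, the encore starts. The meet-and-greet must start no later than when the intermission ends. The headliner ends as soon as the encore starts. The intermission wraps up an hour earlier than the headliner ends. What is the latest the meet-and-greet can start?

9:47 AM

The headliner ends at 10:47 AM.
The intermission ends at 10:47 AM − 60 min = 9:47 AM.
The meet-and-greet is bounded by the intermission, so the latest it can start is 9:47 AM.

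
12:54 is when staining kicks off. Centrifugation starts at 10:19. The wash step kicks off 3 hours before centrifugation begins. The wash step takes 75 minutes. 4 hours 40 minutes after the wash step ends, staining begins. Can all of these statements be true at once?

The wash step starts at 10:19 − 180 min = 07:19.
The wash step ends at 07:19 + 75 min = 08:34.
Staining starts at 08:34 + 280 min = 13:14.
But staining is also said to start at 12:54 — a 20-minute conflict.

No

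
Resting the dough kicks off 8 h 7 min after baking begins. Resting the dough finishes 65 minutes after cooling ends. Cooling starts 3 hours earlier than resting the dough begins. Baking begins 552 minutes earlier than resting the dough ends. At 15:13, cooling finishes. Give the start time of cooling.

Resting the dough ends at 15:13 + 65 min = 16:18.
Baking starts at 16:18 − 552 min = 07:06.
Resting the dough starts at 07:06 + 487 min = 15:13.
Cooling starts at 15:13 − 180 min = 12:13.

12:13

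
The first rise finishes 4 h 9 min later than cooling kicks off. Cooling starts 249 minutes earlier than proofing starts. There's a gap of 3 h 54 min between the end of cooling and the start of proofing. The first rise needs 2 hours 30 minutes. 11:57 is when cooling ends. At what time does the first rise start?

13:21

Proofing starts at 11:57 + 234 min = 15:51.
Cooling starts at 15:51 − 249 min = 11:42.
The first rise ends at 11:42 + 249 min = 15:51.
The first rise starts at 15:51 − 150 min = 13:21.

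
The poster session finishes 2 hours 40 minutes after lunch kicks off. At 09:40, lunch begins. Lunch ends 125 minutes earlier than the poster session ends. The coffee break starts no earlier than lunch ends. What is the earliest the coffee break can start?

The poster session ends at 09:40 + 160 min = 12:20.
Lunch ends at 12:20 − 125 min = 10:15.
The coffee break is bounded by lunch, so the earliest it can start is 10:15.

10:15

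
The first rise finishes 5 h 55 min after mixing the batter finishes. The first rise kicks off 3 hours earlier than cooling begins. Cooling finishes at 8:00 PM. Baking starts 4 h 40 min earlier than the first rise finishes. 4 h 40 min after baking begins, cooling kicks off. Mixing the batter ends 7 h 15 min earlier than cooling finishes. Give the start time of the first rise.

Mixing the batter ends at 8:00 PM − 435 min = 12:45 PM.
The first rise ends at 12:45 PM + 355 min = 6:40 PM.
Baking starts at 6:40 PM − 280 min = 2:00 PM.
Cooling starts at 2:00 PM + 280 min = 6:40 PM.
The first rise starts at 6:40 PM − 180 min = 3:40 PM.

3:40 PM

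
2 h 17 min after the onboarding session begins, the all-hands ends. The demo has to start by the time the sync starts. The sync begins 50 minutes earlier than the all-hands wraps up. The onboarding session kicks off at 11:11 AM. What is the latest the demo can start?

12:38 PM

The all-hands ends at 11:11 AM + 137 min = 1:28 PM.
The sync starts at 1:28 PM − 50 min = 12:38 PM.
The demo is bounded by the sync, so the latest it can start is 12:38 PM.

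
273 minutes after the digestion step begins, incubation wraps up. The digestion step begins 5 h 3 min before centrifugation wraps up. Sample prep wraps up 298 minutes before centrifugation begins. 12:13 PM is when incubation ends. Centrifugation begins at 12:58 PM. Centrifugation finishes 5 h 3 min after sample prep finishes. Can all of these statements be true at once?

Sample prep ends at 12:58 PM − 298 min = 8:00 AM.
Centrifugation ends at 8:00 AM + 303 min = 1:03 PM.
The digestion step starts at 1:03 PM − 303 min = 8:00 AM.
Incubation ends at 8:00 AM + 273 min = 12:33 PM.
But incubation is also said to end at 12:13 PM — a 20-minute conflict.

No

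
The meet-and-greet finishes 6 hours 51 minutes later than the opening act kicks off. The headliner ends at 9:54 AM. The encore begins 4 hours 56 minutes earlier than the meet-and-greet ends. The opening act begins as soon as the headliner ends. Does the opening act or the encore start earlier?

The opening act starts at 9:54 AM.
The meet-and-greet ends at 9:54 AM + 411 min = 4:45 PM.
The encore starts at 4:45 PM − 296 min = 11:49 AM.
The opening act starts at 9:54 AM and the encore starts at 11:49 AM, so the opening act is first.

the opening act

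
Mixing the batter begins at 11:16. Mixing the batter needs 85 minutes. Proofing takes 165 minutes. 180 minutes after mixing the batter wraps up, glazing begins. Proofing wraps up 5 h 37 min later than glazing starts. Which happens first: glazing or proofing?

glazing

Mixing the batter ends at 11:16 + 85 min = 12:41.
Glazing starts at 12:41 + 180 min = 15:41.
Proofing ends at 15:41 + 337 min = 21:18.
Proofing starts at 21:18 − 165 min = 18:33.
Glazing starts at 15:41 and proofing starts at 18:33, so glazing is first.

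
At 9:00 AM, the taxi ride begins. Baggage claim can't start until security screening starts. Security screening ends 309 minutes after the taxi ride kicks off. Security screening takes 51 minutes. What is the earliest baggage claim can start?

Security screening ends at 9:00 AM + 309 min = 2:09 PM.
Security screening starts at 2:09 PM − 51 min = 1:18 PM.
Baggage claim is bounded by security screening, so the earliest it can start is 1:18 PM.

1:18 PM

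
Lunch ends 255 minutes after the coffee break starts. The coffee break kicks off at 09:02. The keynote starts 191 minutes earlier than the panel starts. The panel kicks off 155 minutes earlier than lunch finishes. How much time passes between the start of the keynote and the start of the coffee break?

Lunch ends at 09:02 + 255 min = 13:17.
The panel starts at 13:17 − 155 min = 10:42.
The keynote starts at 10:42 − 191 min = 07:31.
From 07:31 to 09:02 is 1 h 31 min.

1 h 31 min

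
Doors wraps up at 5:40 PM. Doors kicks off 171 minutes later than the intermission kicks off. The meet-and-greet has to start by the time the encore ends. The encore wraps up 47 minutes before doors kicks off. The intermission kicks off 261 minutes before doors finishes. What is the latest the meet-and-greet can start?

The intermission starts at 5:40 PM − 261 min = 1:19 PM.
Doors starts at 1:19 PM + 171 min = 4:10 PM.
The encore ends at 4:10 PM − 47 min = 3:23 PM.
The meet-and-greet is bounded by the encore, so the latest it can start is 3:23 PM.

3:23 PM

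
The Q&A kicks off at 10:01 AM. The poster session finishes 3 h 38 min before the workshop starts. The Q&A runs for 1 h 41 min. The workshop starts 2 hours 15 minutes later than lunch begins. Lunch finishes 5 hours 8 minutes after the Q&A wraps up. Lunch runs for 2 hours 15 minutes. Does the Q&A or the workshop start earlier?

The Q&A ends at 10:01 AM + 101 min = 11:42 AM.
Lunch ends at 11:42 AM + 308 min = 4:50 PM.
Lunch starts at 4:50 PM − 135 min = 2:35 PM.
The workshop starts at 2:35 PM + 135 min = 4:50 PM.
The Q&A starts at 10:01 AM and the workshop starts at 4:50 PM, so the Q&A is first.

the Q&A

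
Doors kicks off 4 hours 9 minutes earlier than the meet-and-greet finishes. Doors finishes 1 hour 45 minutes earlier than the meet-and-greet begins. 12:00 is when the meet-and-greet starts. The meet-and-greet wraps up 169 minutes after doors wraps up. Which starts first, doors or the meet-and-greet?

Doors ends at 12:00 − 105 min = 10:15.
The meet-and-greet ends at 10:15 + 169 min = 13:04.
Doors starts at 13:04 − 249 min = 08:55.
Doors starts at 08:55 and the meet-and-greet starts at 12:00, so doors is first.

doors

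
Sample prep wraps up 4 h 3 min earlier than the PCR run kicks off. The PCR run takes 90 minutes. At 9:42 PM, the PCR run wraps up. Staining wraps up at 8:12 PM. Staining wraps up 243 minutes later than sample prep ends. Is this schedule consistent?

Yes

The PCR run starts at 9:42 PM − 90 min = 8:12 PM.
Sample prep ends at 8:12 PM − 243 min = 4:09 PM.
Staining ends at 4:09 PM + 243 min = 8:12 PM.
That matches the stated 8:12 PM, so the schedule is consistent.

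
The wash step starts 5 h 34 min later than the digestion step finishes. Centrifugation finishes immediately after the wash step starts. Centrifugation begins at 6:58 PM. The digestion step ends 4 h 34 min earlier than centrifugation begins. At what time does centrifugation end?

The digestion step ends at 6:58 PM − 274 min = 2:24 PM.
The wash step starts at 2:24 PM + 334 min = 7:58 PM.
So centrifugation ends at 7:58 PM.

7:58 PM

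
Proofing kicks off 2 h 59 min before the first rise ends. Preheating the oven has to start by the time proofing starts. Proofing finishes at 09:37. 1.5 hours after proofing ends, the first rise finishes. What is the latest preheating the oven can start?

08:08

The first rise ends at 09:37 + 90 min = 11:07.
Proofing starts at 11:07 − 179 min = 08:08.
Preheating the oven is bounded by proofing, so the latest it can start is 08:08.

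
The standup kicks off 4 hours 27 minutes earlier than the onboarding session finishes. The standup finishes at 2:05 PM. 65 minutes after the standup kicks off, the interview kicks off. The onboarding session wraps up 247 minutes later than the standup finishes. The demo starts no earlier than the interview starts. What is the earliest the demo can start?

The onboarding session ends at 2:05 PM + 247 min = 6:12 PM.
The standup starts at 6:12 PM − 267 min = 1:45 PM.
The interview starts at 1:45 PM + 65 min = 2:50 PM.
The demo is bounded by the interview, so the earliest it can start is 2:50 PM.

2:50 PM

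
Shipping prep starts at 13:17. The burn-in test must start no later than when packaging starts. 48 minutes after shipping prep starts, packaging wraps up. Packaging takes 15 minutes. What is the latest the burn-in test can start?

Packaging ends at 13:17 + 48 min = 14:05.
Packaging starts at 14:05 − 15 min = 13:50.
The burn-in test is bounded by packaging, so the latest it can start is 13:50.

13:50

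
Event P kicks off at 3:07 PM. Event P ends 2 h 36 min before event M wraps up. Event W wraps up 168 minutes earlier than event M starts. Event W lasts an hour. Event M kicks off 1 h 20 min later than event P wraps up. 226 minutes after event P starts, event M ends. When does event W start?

Event M ends at 3:07 PM + 226 min = 6:53 PM.
Event P ends at 6:53 PM − 156 min = 4:17 PM.
Event M starts at 4:17 PM + 80 min = 5:37 PM.
Event W ends at 5:37 PM − 168 min = 2:49 PM.
Event W starts at 2:49 PM − 60 min = 1:49 PM.

1:49 PM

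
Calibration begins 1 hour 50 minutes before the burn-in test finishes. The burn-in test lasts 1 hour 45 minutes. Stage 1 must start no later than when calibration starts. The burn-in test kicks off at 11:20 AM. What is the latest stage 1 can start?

The burn-in test ends at 11:20 AM + 105 min = 1:05 PM.
Calibration starts at 1:05 PM − 110 min = 11:15 AM.
Stage 1 is bounded by calibration, so the latest it can start is 11:15 AM.

11:15 AM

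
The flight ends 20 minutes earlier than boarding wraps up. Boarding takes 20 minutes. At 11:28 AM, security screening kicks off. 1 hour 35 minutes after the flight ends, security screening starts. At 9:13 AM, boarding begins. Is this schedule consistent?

Boarding ends at 9:13 AM + 20 min = 9:33 AM.
The flight ends at 9:33 AM − 20 min = 9:13 AM.
Security screening starts at 9:13 AM + 95 min = 10:48 AM.
But security screening is also said to start at 11:28 AM — a 40-minute conflict.

No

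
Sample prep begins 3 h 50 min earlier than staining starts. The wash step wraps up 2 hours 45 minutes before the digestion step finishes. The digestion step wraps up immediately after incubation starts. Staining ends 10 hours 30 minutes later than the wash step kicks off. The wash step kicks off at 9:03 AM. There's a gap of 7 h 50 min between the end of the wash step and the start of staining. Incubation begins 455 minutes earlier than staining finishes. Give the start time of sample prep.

1:13 PM

Staining ends at 9:03 AM + 630 min = 7:33 PM.
Incubation starts at 7:33 PM − 455 min = 11:58 AM.
So the digestion step ends at 11:58 AM.
The wash step ends at 11:58 AM − 165 min = 9:13 AM.
Staining starts at 9:13 AM + 470 min = 5:03 PM.
Sample prep starts at 5:03 PM − 230 min = 1:13 PM.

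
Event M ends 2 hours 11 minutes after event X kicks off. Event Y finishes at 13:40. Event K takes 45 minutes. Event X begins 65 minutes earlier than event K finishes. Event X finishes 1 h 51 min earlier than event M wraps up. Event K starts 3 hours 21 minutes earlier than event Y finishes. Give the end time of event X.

10:19

Event K starts at 13:40 − 201 min = 10:19.
Event K ends at 10:19 + 45 min = 11:04.
Event X starts at 11:04 − 65 min = 09:59.
Event M ends at 09:59 + 131 min = 12:10.
Event X ends at 12:10 − 111 min = 10:19.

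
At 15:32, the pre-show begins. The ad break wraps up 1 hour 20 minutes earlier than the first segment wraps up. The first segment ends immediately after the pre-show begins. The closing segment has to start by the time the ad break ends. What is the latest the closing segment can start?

14:12

The first segment ends at 15:32.
The ad break ends at 15:32 − 80 min = 14:12.
The closing segment is bounded by the ad break, so the latest it can start is 14:12.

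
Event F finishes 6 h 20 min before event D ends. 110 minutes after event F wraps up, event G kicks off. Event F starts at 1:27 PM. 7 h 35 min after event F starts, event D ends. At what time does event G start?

4:32 PM

Event D ends at 1:27 PM + 455 min = 9:02 PM.
Event F ends at 9:02 PM − 380 min = 2:42 PM.
Event G starts at 2:42 PM + 110 min = 4:32 PM.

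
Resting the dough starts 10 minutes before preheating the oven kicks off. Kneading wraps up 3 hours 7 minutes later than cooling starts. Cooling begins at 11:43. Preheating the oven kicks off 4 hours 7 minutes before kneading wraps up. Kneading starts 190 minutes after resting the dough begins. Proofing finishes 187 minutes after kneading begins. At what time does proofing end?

16:50

Kneading ends at 11:43 + 187 min = 14:50.
Preheating the oven starts at 14:50 − 247 min = 10:43.
Resting the dough starts at 10:43 − 10 min = 10:33.
Kneading starts at 10:33 + 190 min = 13:43.
Proofing ends at 13:43 + 187 min = 16:50.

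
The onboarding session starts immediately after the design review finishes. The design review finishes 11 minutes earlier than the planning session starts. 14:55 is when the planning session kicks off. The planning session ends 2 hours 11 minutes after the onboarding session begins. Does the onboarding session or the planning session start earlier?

The design review ends at 14:55 − 11 min = 14:44.
So the onboarding session starts at 14:44.
The onboarding session starts at 14:44 and the planning session starts at 14:55, so the onboarding session is first.

the onboarding session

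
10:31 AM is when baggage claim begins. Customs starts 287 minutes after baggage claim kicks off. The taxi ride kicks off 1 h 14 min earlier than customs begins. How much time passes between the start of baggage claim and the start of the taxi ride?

3 hours 33 minutes

Customs starts at 10:31 AM + 287 min = 3:18 PM.
The taxi ride starts at 3:18 PM − 74 min = 2:04 PM.
From 10:31 AM to 2:04 PM is 3 hours 33 minutes.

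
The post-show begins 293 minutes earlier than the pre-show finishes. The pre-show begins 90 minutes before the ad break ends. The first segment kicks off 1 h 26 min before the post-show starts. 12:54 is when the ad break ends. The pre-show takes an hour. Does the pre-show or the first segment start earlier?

The pre-show starts at 12:54 − 90 min = 11:24.
The pre-show ends at 11:24 + 60 min = 12:24.
The post-show starts at 12:24 − 293 min = 07:31.
The first segment starts at 07:31 − 86 min = 06:05.
The pre-show starts at 11:24 and the first segment starts at 06:05, so the first segment is first.

the first segment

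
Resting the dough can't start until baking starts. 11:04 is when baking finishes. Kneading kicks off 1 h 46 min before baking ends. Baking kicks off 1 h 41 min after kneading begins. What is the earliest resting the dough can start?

10:59

Kneading starts at 11:04 − 106 min = 09:18.
Baking starts at 09:18 + 101 min = 10:59.
Resting the dough is bounded by baking, so the earliest it can start is 10:59.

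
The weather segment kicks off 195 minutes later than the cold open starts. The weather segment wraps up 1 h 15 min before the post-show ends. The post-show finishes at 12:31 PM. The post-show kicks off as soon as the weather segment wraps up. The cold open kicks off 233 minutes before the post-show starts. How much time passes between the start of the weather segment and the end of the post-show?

1 hour 53 minutes

The weather segment ends at 12:31 PM − 75 min = 11:16 AM.
So the post-show starts at 11:16 AM.
The cold open starts at 11:16 AM − 233 min = 7:23 AM.
The weather segment starts at 7:23 AM + 195 min = 10:38 AM.
From 10:38 AM to 12:31 PM is 1 hour 53 minutes.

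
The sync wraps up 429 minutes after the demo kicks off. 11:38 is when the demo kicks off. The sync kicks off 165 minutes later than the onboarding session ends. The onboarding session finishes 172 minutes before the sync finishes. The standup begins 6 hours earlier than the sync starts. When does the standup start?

The sync ends at 11:38 + 429 min = 18:47.
The onboarding session ends at 18:47 − 172 min = 15:55.
The sync starts at 15:55 + 165 min = 18:40.
The standup starts at 18:40 − 360 min = 12:40.

12:40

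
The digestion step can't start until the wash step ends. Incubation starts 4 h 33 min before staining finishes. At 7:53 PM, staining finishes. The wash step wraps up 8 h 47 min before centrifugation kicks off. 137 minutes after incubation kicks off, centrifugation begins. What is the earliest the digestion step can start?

8:50 AM

Incubation starts at 7:53 PM − 273 min = 3:20 PM.
Centrifugation starts at 3:20 PM + 137 min = 5:37 PM.
The wash step ends at 5:37 PM − 527 min = 8:50 AM.
The digestion step is bounded by the wash step, so the earliest it can start is 8:50 AM.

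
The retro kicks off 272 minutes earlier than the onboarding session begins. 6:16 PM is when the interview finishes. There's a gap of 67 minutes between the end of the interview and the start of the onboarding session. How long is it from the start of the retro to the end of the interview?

The onboarding session starts at 6:16 PM + 67 min = 7:23 PM.
The retro starts at 7:23 PM − 272 min = 2:51 PM.
From 2:51 PM to 6:16 PM is 3 hours 25 minutes.

3 hours 25 minutes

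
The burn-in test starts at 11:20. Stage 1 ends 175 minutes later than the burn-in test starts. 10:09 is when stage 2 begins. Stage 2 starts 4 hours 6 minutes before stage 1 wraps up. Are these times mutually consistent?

Yes

Stage 1 ends at 11:20 + 175 min = 14:15.
Stage 2 starts at 14:15 − 246 min = 10:09.
That matches the stated 10:09, so the schedule is consistent.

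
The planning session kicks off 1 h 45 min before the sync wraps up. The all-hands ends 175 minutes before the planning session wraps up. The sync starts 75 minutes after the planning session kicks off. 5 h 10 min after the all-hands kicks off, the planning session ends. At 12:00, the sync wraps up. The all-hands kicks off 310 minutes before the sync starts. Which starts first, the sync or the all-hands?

the all-hands

The planning session starts at 12:00 − 105 min = 10:15.
The sync starts at 10:15 + 75 min = 11:30.
The all-hands starts at 11:30 − 310 min = 06:20.
The sync starts at 11:30 and the all-hands starts at 06:20, so the all-hands is first.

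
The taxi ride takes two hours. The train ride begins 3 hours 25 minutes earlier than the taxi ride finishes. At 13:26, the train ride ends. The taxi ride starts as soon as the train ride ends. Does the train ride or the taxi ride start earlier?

the train ride

The taxi ride starts at 13:26.
The taxi ride ends at 13:26 + 120 min = 15:26.
The train ride starts at 15:26 − 205 min = 12:01.
The train ride starts at 12:01 and the taxi ride starts at 13:26, so the train ride is first.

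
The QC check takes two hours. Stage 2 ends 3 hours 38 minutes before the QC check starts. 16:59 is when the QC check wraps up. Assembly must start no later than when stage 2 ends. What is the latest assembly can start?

The QC check starts at 16:59 − 120 min = 14:59.
Stage 2 ends at 14:59 − 218 min = 11:21.
Assembly is bounded by stage 2, so the latest it can start is 11:21.

11:21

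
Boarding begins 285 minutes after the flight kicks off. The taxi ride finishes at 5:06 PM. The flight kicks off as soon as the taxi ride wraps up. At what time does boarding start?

9:51 PM

The flight starts at 5:06 PM.
Boarding starts at 5:06 PM + 285 min = 9:51 PM.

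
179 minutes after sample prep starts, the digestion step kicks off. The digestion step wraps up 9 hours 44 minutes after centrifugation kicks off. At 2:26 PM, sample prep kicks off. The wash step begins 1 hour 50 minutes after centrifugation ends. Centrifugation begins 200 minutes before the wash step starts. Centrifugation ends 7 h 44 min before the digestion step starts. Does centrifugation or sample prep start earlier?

centrifugation

The digestion step starts at 2:26 PM + 179 min = 5:25 PM.
Centrifugation ends at 5:25 PM − 464 min = 9:41 AM.
The wash step starts at 9:41 AM + 110 min = 11:31 AM.
Centrifugation starts at 11:31 AM − 200 min = 8:11 AM.
Centrifugation starts at 8:11 AM and sample prep starts at 2:26 PM, so centrifugation is first.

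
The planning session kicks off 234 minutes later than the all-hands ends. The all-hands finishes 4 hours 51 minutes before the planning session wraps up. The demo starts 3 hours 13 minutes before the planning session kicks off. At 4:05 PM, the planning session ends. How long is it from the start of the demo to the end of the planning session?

4 hours 10 minutes

The all-hands ends at 4:05 PM − 291 min = 11:14 AM.
The planning session starts at 11:14 AM + 234 min = 3:08 PM.
The demo starts at 3:08 PM − 193 min = 11:55 AM.
From 11:55 AM to 4:05 PM is 4 hours 10 minutes.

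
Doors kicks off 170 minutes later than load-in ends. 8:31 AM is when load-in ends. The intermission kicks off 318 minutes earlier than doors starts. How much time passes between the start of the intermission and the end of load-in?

Doors starts at 8:31 AM + 170 min = 11:21 AM.
The intermission starts at 11:21 AM − 318 min = 6:03 AM.
From 6:03 AM to 8:31 AM is 2 h 28 min.

2 h 28 min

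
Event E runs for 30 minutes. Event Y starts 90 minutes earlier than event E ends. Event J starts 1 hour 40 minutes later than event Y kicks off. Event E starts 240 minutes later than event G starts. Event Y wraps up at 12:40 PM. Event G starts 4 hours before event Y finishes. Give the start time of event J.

Event G starts at 12:40 PM − 240 min = 8:40 AM.
Event E starts at 8:40 AM + 240 min = 12:40 PM.
Event E ends at 12:40 PM + 30 min = 1:10 PM.
Event Y starts at 1:10 PM − 90 min = 11:40 AM.
Event J starts at 11:40 AM + 100 min = 1:20 PM.

1:20 PM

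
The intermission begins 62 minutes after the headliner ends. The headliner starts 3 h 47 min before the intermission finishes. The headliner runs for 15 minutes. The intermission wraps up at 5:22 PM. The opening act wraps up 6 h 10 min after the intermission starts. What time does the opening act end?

The headliner starts at 5:22 PM − 227 min = 1:35 PM.
The headliner ends at 1:35 PM + 15 min = 1:50 PM.
The intermission starts at 1:50 PM + 62 min = 2:52 PM.
The opening act ends at 2:52 PM + 370 min = 9:02 PM.

9:02 PM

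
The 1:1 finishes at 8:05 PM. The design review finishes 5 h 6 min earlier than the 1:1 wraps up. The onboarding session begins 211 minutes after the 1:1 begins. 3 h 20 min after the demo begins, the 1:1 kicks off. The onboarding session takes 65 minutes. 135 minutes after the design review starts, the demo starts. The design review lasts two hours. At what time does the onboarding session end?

11:10 PM

The design review ends at 8:05 PM − 306 min = 2:59 PM.
The design review starts at 2:59 PM − 120 min = 12:59 PM.
The demo starts at 12:59 PM + 135 min = 3:14 PM.
The 1:1 starts at 3:14 PM + 200 min = 6:34 PM.
The onboarding session starts at 6:34 PM + 211 min = 10:05 PM.
The onboarding session ends at 10:05 PM + 65 min = 11:10 PM.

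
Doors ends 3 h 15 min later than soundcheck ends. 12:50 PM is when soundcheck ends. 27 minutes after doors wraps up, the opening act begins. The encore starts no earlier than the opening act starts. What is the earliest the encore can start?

4:32 PM

Doors ends at 12:50 PM + 195 min = 4:05 PM.
The opening act starts at 4:05 PM + 27 min = 4:32 PM.
The encore is bounded by the opening act, so the earliest it can start is 4:32 PM.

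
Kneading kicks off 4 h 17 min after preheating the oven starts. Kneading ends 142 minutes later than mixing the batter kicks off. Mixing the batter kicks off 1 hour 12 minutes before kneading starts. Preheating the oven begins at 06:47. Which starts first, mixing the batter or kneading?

mixing the batter

Kneading starts at 06:47 + 257 min = 11:04.
Mixing the batter starts at 11:04 − 72 min = 09:52.
Mixing the batter starts at 09:52 and kneading starts at 11:04, so mixing the batter is first.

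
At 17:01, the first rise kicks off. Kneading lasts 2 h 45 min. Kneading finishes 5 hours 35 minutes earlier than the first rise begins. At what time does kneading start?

Kneading ends at 17:01 − 335 min = 11:26.
Kneading starts at 11:26 − 165 min = 08:41.

08:41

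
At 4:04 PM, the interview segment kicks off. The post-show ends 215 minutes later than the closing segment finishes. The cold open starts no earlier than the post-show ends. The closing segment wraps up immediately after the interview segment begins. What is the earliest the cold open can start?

7:39 PM

The closing segment ends at 4:04 PM.
The post-show ends at 4:04 PM + 215 min = 7:39 PM.
The cold open is bounded by the post-show, so the earliest it can start is 7:39 PM.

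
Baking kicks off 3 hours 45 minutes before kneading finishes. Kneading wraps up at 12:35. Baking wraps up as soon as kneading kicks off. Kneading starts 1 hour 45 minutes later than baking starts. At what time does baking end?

10:35

Baking starts at 12:35 − 225 min = 08:50.
Kneading starts at 08:50 + 105 min = 10:35.
So baking ends at 10:35.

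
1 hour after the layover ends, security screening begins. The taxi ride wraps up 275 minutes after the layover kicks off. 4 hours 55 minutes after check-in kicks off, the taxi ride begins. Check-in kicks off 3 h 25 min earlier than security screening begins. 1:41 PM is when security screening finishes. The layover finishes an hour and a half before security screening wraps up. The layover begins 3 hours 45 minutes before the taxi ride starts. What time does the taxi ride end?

3:31 PM

The layover ends at 1:41 PM − 90 min = 12:11 PM.
Security screening starts at 12:11 PM + 60 min = 1:11 PM.
Check-in starts at 1:11 PM − 205 min = 9:46 AM.
The taxi ride starts at 9:46 AM + 295 min = 2:41 PM.
The layover starts at 2:41 PM − 225 min = 10:56 AM.
The taxi ride ends at 10:56 AM + 275 min = 3:31 PM.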